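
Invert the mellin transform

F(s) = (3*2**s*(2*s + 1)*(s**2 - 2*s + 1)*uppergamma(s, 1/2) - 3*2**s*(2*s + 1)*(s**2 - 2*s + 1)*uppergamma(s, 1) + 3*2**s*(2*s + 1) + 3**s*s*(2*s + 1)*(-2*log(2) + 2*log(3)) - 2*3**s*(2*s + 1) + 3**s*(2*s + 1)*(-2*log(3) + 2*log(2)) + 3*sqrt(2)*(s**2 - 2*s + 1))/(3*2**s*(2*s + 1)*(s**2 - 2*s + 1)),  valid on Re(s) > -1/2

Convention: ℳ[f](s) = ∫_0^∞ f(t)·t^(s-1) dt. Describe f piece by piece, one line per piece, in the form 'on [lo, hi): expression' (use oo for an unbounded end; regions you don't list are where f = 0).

on [0, 1/2): sqrt(t)
on [1/2, 1): exp(-t)
on [1, 3/2): log(t)/t

slice at 1/2, 1, transform all 3 pieces, and sum them
between 0 and 1/2 the integrand is sqrt(t)·t^(s-1)
on [1/2, 1): add ∫ exp(-t)·t^(s-1) dt
piece [1, 3/2): integrate log(t)/t against the kernel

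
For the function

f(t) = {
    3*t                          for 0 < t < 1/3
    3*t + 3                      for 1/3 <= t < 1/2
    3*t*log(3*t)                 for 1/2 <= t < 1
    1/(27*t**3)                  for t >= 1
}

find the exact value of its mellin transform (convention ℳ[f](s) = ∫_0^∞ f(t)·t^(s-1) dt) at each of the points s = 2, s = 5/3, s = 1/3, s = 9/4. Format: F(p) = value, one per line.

back out the common scale on t: t on [0, 1); t + 3 on [1, 3/2); t*log(t) on [3/2, 3); …
decompose at 1/3, 1/2, 1; ℳ[f](s) sums the 4 pieces' integrals
for t in [0, 1/3): the term is ∫ 3*t·t^(s-1)
for t in [1/3, 1/2): the term is ∫ (3*t + 3)·t^(s-1)
between 1/2 and 1 the integrand is 3*t*log(3*t)·t^(s-1)
on [1, ∞) integrate f = 1/(27*t**3) against the kernel

F(2) = 17/216 + log(2)/8 + 7*log(3)/8
F(5/3) = -227/576 - 3**(1/3)/5 - 9*2**(1/3)*log(3)/64 + 9*2**(1/3)*log(2)/64 + 1647*2**(1/3)/2560 + 9*log(3)/8
F(1/3) = -3*3**(2/3) - 241/144 + log(2**(9*2**(2/3)/16)*3**(9/4 - 9*2**(2/3)/16)) + 351*2**(2/3)/64
F(9/4) = -3212/13689 - 4*3**(3/4)/81 - 3*2**(3/4)*log(3)/52 + 3*2**(3/4)*log(2)/52 + 491*2**(3/4)/2028 + 12*log(3)/13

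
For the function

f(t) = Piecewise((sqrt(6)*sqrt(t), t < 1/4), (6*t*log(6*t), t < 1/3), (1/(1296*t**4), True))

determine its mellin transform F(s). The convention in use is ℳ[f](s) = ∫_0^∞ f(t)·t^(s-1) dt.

invert the common scale on t to get sqrt(3)*sqrt(t) on [0, 1/2); 3*t*log(3*t) on [1/2, 2/3); 1/(81*t**4) on [2/3, ∞)
strip the common scale on t: sqrt(t) on [0, 3/2); t*log(t) on [3/2, 2); t**(-4) on [2, ∞)
slice at 1/4, 1/3, transform all 3 pieces, and sum them
on [0, 1/4) integrate f = sqrt(6)*sqrt(t) against the kernel
piece [1/4, 1/3): integrate 6*t*log(6*t) against the kernel
∫ over [1/3, ∞) of 1/(1296*t**4)·t^(s-1) joins the sum

(32*2**(2*s)*s*(s - 4)*(2*s + 1)*log(2) - 32*2**(2*s)*(s - 4)*(2*s + 1) + 32*2**(2*s)*(s - 4)*(2*s + 1)*log(2) + 3**s*s*(s - 4)*(2*s + 1)*(-24*log(3) + 24*log(2)) + 3**s*(s - 4)*(2*s + 1)*(-24*log(3) + 24*log(2)) + 24*3**s*(s - 4)*(2*s + 1) + 16*3**s*sqrt(6)*(s - 4)*(s**2 + 2*s + 1) - 4**s*(2*s + 1)*(s**2 + 2*s + 1))/(16*12**s*(s - 4)*(2*s + 1)*(s**2 + 2*s + 1))
  -1/2 < Re(s) < 4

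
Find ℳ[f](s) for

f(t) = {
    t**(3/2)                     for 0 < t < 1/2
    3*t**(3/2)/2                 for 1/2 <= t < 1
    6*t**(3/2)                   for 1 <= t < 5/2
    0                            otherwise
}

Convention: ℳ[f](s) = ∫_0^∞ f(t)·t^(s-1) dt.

slice at 1/2, 1, transform all 3 pieces, and sum them
between 0 and 1/2 the integrand is t**(3/2)·t^(s-1)
∫ over [1/2, 1) of 3*t**(3/2)/2·t^(s-1) joins the sum
∫ 6*t**(3/2)·t^(s-1) over [1, 5/2)

(-2**(-s - 3/2) + 12*(5/2)**(s + 3/2) - 9)/(2*s + 3)
  Re(s) > -3/2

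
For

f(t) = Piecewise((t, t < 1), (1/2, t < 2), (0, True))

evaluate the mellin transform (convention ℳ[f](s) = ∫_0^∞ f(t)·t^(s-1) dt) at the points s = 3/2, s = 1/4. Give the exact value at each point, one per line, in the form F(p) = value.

F(3/2) = 1/15 + 2*sqrt(2)/3
F(1/4) = -6/5 + 2*2**(1/4)

decompose at 1; ℳ[f](s) sums the 2 pieces' integrals
segment 0 to 1 holds t; add its integral
segment 1 to 2 holds 1/2; add its integral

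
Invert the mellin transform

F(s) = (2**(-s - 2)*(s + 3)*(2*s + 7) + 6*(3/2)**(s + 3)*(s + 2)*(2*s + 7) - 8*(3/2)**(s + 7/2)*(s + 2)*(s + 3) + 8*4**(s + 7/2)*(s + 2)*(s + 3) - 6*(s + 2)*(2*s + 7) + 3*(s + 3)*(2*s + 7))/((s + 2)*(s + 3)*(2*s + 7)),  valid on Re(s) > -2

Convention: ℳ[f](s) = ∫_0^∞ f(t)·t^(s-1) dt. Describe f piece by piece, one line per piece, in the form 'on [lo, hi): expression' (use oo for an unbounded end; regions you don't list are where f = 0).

on [0, 1/2): 4*t**2
on [1/2, 1): 3*t**2
on [1, 3/2): 6*t**3
on [3/2, 4): 4*t**(7/2)

summing 4 kernel integrals split by 1/2, 1, 3/2 yields ℳ[f](s)
piece [0, 1/2): integrate 4*t**2 against the kernel
for t in [1/2, 1): the term is ∫ 3*t**2·t^(s-1)
on [1, 3/2): add ∫ 6*t**3·t^(s-1) dt
between 3/2 and 4 the integrand is 4*t**(7/2)·t^(s-1)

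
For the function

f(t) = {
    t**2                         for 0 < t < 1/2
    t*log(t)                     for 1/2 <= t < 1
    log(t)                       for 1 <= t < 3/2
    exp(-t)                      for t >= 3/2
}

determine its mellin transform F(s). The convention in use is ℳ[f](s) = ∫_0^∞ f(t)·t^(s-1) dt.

integrate the 4 segments split at 1/2, 1, 3/2, then add the results
for t in [0, 1/2): the term is ∫ t**2·t^(s-1)
on [1/2, 1) integrate f = t*log(t) against the kernel
for t in [1, 3/2): the term is ∫ log(t)·t^(s-1)
for t in [3/2, ∞): the term is ∫ exp(-t)·t^(s-1)

(4*2**s*s**2*(s + 2)*(s**2 + 2*s + 1)*uppergamma(s, 3/2) - 4*2**s*s**2*(s + 2) + 4*2**s*(s + 2)*(s**2 + 2*s + 1) + 3**s*s*(s + 2)*(-4*log(2) + 4*log(3))*(s**2 + 2*s + 1) - 4*3**s*(s + 2)*(s**2 + 2*s + 1) + s**3*(s + 2)*log(4) + s**2*(s + 2)*log(4) + 2*s**2*(s + 2) + s**2*(s**2 + 2*s + 1))/(4*2**s*s**2*(s + 2)*(s**2 + 2*s + 1))
  Re(s) > -2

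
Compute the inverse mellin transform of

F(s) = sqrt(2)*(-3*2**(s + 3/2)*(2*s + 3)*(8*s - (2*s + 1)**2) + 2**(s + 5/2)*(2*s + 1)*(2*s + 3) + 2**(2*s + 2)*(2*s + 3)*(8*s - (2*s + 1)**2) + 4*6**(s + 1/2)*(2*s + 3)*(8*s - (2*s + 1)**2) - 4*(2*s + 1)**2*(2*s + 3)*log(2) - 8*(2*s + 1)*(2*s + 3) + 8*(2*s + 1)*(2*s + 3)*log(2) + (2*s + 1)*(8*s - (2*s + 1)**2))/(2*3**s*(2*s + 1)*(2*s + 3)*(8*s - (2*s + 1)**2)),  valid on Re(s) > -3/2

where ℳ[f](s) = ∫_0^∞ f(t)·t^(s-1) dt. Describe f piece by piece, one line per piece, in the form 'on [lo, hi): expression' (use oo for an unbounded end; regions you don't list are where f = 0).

remove the common scale on t first: t**(3/2) on [0, 1/2); log(t)/sqrt(t) on [1/2, 1); 3*sqrt(t) on [1, 2); …
strip the shared t-power: t on [0, 1/2); log(t)/t on [1/2, 1); 3 on [1, 2); …
breakpoints 1/3, 2/3, 4/3: one integral from each of the 4 segments
the [0, 1/3) slice contributes ∫ 3*sqrt(6)*t**(3/2)/4·t^(s-1) dt
piece [1/3, 2/3): integrate sqrt(6)*log(3*t/2)/(3*sqrt(t)) against the kernel
over [2/3, 4/3), the kernel integral of 3*sqrt(6)*sqrt(t)/2 enters the sum
[4/3, 2) adds the kernel integral of sqrt(6)*sqrt(t)

on [0, 1/3): 3*sqrt(6)*t**(3/2)/4
on [1/3, 2/3): sqrt(6)*log(3*t/2)/(3*sqrt(t))
on [2/3, 4/3): 3*sqrt(6)*sqrt(t)/2
on [4/3, 2): sqrt(6)*sqrt(t)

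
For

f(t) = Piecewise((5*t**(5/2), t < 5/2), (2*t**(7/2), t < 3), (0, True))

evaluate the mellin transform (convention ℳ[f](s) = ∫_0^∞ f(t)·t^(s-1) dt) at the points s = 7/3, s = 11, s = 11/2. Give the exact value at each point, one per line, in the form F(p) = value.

F(7/3) = 5625*2**(1/6)*5**(5/6)/1624 + 2916*3**(5/6)/35
F(11) = 6103515625*sqrt(10)/3207168 + 19131876*sqrt(3)/29
F(11/2) = 82574693/18432

summing 2 kernel integrals split by 5/2 yields ℳ[f](s)
the [0, 5/2) slice contributes ∫ 5*t**(5/2)·t^(s-1) dt
the [5/2, 3) slice contributes ∫ 2*t**(7/2)·t^(s-1) dt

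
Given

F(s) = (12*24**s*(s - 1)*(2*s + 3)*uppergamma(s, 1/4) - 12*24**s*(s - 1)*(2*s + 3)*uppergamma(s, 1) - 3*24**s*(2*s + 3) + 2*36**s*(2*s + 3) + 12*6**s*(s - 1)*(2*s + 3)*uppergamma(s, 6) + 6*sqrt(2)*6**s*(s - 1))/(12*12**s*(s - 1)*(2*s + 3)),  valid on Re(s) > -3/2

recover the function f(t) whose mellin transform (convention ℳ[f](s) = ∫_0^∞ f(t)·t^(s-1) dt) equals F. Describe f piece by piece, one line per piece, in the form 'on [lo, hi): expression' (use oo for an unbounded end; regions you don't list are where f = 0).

on [0, 1/2): t**(3/2)
on [1/2, 2): exp(-t/2)
on [2, 3): 1/(2*t)
on [3, oo): exp(-2*t)

split f at 1/2, 2, 3: ℳ[f](s) collects 4 kernel integrals
segment 0 to 1/2 holds t**(3/2); add its integral
the [1/2, 2) slice contributes ∫ exp(-t/2)·t^(s-1) dt
between 2 and 3 the integrand is 1/(2*t)·t^(s-1)
on [3, ∞) integrate f = exp(-2*t) against the kernel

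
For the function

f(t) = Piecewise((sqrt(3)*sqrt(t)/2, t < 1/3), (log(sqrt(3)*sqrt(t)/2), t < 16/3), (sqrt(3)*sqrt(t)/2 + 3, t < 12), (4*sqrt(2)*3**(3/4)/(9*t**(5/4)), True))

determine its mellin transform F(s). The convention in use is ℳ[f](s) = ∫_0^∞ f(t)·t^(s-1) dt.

(-1080*2**(4*s)*s**2*(4*s - 5) + 108*2**(4*s)*s*(2*s + 1)*(4*s - 5)*log(2) - 324*2**(4*s)*s*(4*s - 5) - 54*2**(4*s)*(2*s + 1)*(4*s - 5) - 16*sqrt(3)*6**(2*s)*s**2*(2*s + 1) + 1296*6**(2*s)*s**2*(4*s - 5) + 324*6**(2*s)*s*(4*s - 5) + 108*s**2*(4*s - 5) + 108*s*(2*s + 1)*(4*s - 5)*log(2) + (4*s - 5)*(108*s + 54))/(108*3**s*s**2*(2*s + 1)*(4*s - 5))
  -1/2 < Re(s) < 5/4

remove the common scale on t first: sqrt(t)/2 on [0, 1); log(sqrt(t)/2) on [1, 16); sqrt(t)/2 + 3 on [16, 36); …
undo the power substitution: t/2 on [0, 1); log(t/2) on [1, 4); t/2 + 3 on [4, 6); …
remove the common scale on t first: t on [0, 1/2); log(t) on [1/2, 2); t + 3 on [2, 3); …
integrate the 4 segments split at 1/3, 16/3, 12, then add the results
for t in [0, 1/3): the term is ∫ sqrt(3)*sqrt(t)/2·t^(s-1)
on [1/3, 16/3) integrate f = log(sqrt(3)*sqrt(t)/2) against the kernel
segment [16/3, 12) carries (sqrt(3)*sqrt(t)/2 + 3); integrate it
over [12, ∞), the kernel integral of 4*sqrt(2)*3**(3/4)/(9*t**(5/4)) enters the sum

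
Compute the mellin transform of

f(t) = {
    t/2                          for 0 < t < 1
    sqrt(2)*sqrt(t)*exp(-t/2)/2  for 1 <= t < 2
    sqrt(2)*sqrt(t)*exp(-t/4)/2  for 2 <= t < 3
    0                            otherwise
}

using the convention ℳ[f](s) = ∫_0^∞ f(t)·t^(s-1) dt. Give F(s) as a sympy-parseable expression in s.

back out the common scale on t: t on [0, 1/2); sqrt(t)*exp(-t) on [1/2, 1); sqrt(t)*exp(-t/2) on [1, 3/2)
reversing the shared t-power: sqrt(t) on [0, 1/2); exp(-t) on [1/2, 1); exp(-t/2) on [1, 3/2)
the 3 pieces separated at 1, 2 each add one integral
segment 0 to 1 holds t/2; add its integral
[1, 2) adds the kernel integral of sqrt(2)*sqrt(t)*exp(-t/2)/2
on [2, 3) integrate f = sqrt(2)*sqrt(t)*exp(-t/4)/2 against the kernel

sqrt(2)*(2**(s + 3/2)*(s + 1)*uppergamma(s + 1/2, 1/2) - 2**(s + 3/2)*(s + 1)*uppergamma(s + 1/2, 1) + 2**(2*s + 2)*(s + 1)*uppergamma(s + 1/2, 1/2) - 2**(2*s + 2)*(s + 1)*uppergamma(s + 1/2, 3/4) + sqrt(2))/(4*(s + 1))
  Re(s) > -1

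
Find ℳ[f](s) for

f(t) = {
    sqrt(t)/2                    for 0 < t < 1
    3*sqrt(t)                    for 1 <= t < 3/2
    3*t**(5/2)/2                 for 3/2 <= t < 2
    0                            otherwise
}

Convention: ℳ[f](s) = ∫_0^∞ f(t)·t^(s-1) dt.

cuts at 1, 3/2: linearity sums the 3 kernel integrals
between 0 and 1 the integrand is sqrt(t)/2·t^(s-1)
piece [1, 3/2): integrate 3*sqrt(t) against the kernel
over [3/2, 2), the kernel integral of 3*t**(5/2)/2 enters the sum

(192*2**(s + 1/2)*s + 96*2**(s + 1/2) - 80*s - 200 - 6*3**s*sqrt(6)*s/2**s + 93*3**s*sqrt(6)/2**s)/(8*(4*s**2 + 12*s + 5))
  Re(s) > -1/2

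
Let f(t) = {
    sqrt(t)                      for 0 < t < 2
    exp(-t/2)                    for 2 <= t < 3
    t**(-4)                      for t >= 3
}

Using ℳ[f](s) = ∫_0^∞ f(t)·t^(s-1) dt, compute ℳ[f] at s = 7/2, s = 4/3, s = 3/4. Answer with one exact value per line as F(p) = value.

F(7/2) = -78*sqrt(3)*exp(-3/2) - 15*sqrt(2)*sqrt(pi)*erfc(sqrt(6)/2) + 2*sqrt(3)/3 + 4 + 15*sqrt(2)*sqrt(pi)*erfc(1) + 58*sqrt(2)*exp(-1)
F(4/3) = -2*2**(1/3)*uppergamma(4/3, 3/2) + 3**(1/3)/72 + 2*2**(1/3)*uppergamma(4/3, 1) + 12*2**(5/6)/11
F(3/4) = -2**(3/4)*uppergamma(3/4, 3/2) + 4*3**(3/4)/1053 + 2**(3/4)*uppergamma(3/4, 1) + 8*2**(1/4)/5

integrate the 3 segments split at 2, 3, then add the results
[0, 2) adds the kernel integral of sqrt(t)
the [2, 3) slice contributes ∫ exp(-t/2)·t^(s-1) dt
over [3, ∞), the kernel integral of t**(-4) enters the sum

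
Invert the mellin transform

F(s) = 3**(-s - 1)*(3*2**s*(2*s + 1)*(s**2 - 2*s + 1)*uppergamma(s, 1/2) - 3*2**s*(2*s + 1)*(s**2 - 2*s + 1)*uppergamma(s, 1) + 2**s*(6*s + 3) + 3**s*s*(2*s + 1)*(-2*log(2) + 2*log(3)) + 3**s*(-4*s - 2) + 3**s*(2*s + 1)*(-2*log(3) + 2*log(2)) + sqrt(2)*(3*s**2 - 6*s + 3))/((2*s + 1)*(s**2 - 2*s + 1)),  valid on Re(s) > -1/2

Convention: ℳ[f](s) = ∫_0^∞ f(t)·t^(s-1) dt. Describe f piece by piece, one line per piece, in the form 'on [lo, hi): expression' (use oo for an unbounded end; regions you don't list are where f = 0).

on [0, 1/3): sqrt(6)*sqrt(t)/2
on [1/3, 2/3): exp(-3*t/2)
on [2/3, 1): 2*log(3*t/2)/(3*t)

strip the common scale on t: sqrt(t) on [0, 1/2); exp(-t) on [1/2, 1); log(t)/t on [1, 3/2)
the 3 pieces separated at 1/3, 2/3 each add one integral
piece [0, 1/3): integrate sqrt(6)*sqrt(t)/2 against the kernel
[1/3, 2/3) adds the kernel integral of exp(-3*t/2)
for t in [2/3, 1): the term is ∫ 2*log(3*t/2)/(3*t)·t^(s-1)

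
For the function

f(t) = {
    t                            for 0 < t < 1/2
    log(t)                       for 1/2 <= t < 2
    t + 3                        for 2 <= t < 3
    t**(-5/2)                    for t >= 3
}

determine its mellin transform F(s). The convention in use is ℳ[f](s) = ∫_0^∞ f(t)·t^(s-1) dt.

integrate the 4 segments split at 1/2, 2, 3, then add the results
over [0, 1/2), the kernel integral of t enters the sum
for t in [1/2, 2): the term is ∫ log(t)·t^(s-1)
∫ (t + 3)·t^(s-1) over [2, 3)
over [3, ∞), the kernel integral of t**(-5/2) enters the sum

(-270*2**(2*s)*s**2*(2*s - 5) + 54*2**(2*s)*s*(s + 1)*(2*s - 5)*log(2) - 162*2**(2*s)*s*(2*s - 5) - 54*2**(2*s)*(s + 1)*(2*s - 5) - 4*sqrt(3)*6**s*s**2*(s + 1) + 324*6**s*s**2*(2*s - 5) + 162*6**s*s*(2*s - 5) + 27*s**2*(2*s - 5) + 54*s*(s + 1)*(2*s - 5)*log(2) + (2*s - 5)*(54*s + 54))/(54*2**s*s**2*(s + 1)*(2*s - 5))
  -1 < Re(s) < 5/2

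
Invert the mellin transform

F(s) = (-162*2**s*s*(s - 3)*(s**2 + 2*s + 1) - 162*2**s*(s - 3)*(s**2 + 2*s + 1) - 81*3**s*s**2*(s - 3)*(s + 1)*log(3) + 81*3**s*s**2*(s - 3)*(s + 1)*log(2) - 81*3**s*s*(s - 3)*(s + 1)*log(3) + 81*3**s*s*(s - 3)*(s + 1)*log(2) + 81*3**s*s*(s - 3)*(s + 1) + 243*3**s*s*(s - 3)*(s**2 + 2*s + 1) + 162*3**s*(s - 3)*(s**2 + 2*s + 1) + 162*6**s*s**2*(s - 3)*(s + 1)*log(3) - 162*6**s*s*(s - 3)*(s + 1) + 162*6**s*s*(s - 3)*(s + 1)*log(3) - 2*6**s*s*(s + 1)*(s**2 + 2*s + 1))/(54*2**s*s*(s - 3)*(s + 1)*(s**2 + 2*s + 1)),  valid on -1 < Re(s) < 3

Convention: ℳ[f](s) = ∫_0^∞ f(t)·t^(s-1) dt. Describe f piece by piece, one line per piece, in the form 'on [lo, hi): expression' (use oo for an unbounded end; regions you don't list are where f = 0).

on [0, 1): t
on [1, 3/2): t + 3
on [3/2, 3): t*log(t)
on [3, oo): t**(-3)

treat the 4 regions marked off by 1, 3/2, 3 separately and sum
for t in [0, 1): the term is ∫ t·t^(s-1)
over [1, 3/2), the kernel integral of (t + 3) enters the sum
on [3/2, 3) integrate f = t*log(t) against the kernel
between 3 and ∞ the integrand is t**(-3)·t^(s-1)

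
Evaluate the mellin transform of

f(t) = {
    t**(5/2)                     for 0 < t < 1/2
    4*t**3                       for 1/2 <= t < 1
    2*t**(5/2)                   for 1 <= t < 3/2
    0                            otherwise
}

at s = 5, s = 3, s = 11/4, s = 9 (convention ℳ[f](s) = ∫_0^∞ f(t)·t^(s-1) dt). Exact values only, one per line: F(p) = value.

cuts at 1/2, 1: linearity sums the 3 kernel integrals
segment [0, 1/2) carries t**(5/2); integrate it
segment [1/2, 1) carries 4*t**3; integrate it
over [1, 3/2), the kernel integral of 2*t**(5/2) enters the sum

F(5) = sqrt(2)/1920 + 1777/7680 + 729*sqrt(6)/320
F(3) = sqrt(2)/352 + 103/352 + 243*sqrt(6)/176
F(11/4) = -2**(1/4)/92 + 2**(3/4)/336 + 152/483 + 81*2**(3/4)*3**(1/4)/56
F(9) = sqrt(2)/47104 + 15011/94208 + 177147*sqrt(6)/23552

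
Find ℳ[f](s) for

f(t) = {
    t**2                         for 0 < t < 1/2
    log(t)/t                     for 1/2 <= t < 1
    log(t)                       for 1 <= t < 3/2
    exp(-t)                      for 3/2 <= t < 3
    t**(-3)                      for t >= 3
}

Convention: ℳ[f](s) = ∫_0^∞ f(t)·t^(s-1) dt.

(108*2**s*s**2*(s - 3)*(s + 2)*(s**2 - 2*s + 1)*uppergamma(s, 3/2) - 108*2**s*s**2*(s - 3)*(s + 2)*(s**2 - 2*s + 1)*uppergamma(s, 3) - 108*2**s*s**2*(s - 3)*(s + 2) + 108*2**s*(s - 3)*(s + 2)*(s**2 - 2*s + 1) - 108*3**s*s*(s - 3)*(s + 2)*(s**2 - 2*s + 1)*log(2) + 108*3**s*s*(s - 3)*(s + 2)*(s**2 - 2*s + 1)*log(3) - 108*3**s*(s - 3)*(s + 2)*(s**2 - 2*s + 1) - 4*6**s*s**2*(s + 2)*(s**2 - 2*s + 1) + 216*s**3*(s - 3)*(s + 2)*log(2) - 216*s**2*(s - 3)*(s + 2)*log(2) + 216*s**2*(s - 3)*(s + 2) + 27*s**2*(s - 3)*(s**2 - 2*s + 1))/(108*2**s*s**2*(s - 3)*(s + 2)*(s**2 - 2*s + 1))
  -2 < Re(s) < 3

breakpoints 1/2, 1, 3/2, 3: one integral from each of the 5 segments
∫ over [0, 1/2) of t**2·t^(s-1) joins the sum
segment 1/2 to 1 holds log(t)/t; add its integral
[1, 3/2) adds the kernel integral of log(t)
the [3/2, 3) slice contributes ∫ exp(-t)·t^(s-1) dt
piece [3, ∞): integrate t**(-3) against the kernel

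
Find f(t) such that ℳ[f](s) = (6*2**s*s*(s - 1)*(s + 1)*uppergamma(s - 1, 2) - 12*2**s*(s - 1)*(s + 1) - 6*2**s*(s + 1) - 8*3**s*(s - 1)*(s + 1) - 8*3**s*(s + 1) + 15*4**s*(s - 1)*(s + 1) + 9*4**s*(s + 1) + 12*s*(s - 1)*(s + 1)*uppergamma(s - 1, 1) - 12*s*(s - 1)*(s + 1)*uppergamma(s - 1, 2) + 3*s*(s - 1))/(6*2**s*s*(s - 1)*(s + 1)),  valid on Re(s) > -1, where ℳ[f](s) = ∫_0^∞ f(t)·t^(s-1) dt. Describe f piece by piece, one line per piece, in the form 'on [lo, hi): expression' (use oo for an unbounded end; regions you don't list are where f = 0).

on [0, 1/2): t
on [1/2, 1): exp(-2*t)/t
on [1, 3/2): (t + 1)/t
on [3/2, 2): (t + 3)/t
on [2, oo): exp(-t)/t

remove the shared t-power first: t**2 on [0, 1/2); exp(-2*t) on [1/2, 1); t + 1 on [1, 3/2); …
breakpoints 1/2, 1, 3/2, 2: one integral from each of the 5 segments
between 0 and 1/2 the integrand is t·t^(s-1)
∫ over [1/2, 1) of exp(-2*t)/t·t^(s-1) joins the sum
piece [1, 3/2): integrate (t + 1)/t against the kernel
on [3/2, 2): add ∫ (t + 3)/t·t^(s-1) dt
∫ over [2, ∞) of exp(-t)/t·t^(s-1) joins the sum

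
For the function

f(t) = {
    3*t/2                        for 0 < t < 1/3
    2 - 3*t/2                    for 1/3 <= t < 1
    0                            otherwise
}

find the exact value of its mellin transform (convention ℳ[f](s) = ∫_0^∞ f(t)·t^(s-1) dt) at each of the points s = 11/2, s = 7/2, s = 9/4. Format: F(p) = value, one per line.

invert the common scale on t to get t on [0, 1/2); 2 - t on [1/2, 3/2)
treat the 2 regions marked off by 1/3 separately and sum
for t in [0, 1/3): the term is ∫ 3*t/2·t^(s-1)
segment [1/3, 1) carries (2 - 3*t/2); integrate it

F(11/2) = 19/143 - 10*sqrt(3)/34749
F(7/2) = 5/21 - 22*sqrt(3)/5103
F(9/4) = 50/117 - 68*3**(3/4)/3159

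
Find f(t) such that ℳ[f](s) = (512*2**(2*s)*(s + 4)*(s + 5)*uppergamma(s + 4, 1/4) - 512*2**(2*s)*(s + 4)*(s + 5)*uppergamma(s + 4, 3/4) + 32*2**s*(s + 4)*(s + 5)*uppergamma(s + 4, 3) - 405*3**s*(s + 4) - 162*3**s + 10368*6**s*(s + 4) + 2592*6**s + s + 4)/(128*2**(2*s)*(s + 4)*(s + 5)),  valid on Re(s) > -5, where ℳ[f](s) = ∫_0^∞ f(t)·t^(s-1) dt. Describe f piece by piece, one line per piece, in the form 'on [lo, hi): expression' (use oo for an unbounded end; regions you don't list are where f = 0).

invert the shared t-power to get 8*t**3 on [0, 1/4); 4*t**2*exp(-t) on [1/4, 3/4); 4*t**2*(2*t + 1) on [3/4, 3/2); …
back out the common scale on t: t**3 on [0, 1/2); t**2*exp(-t/2) on [1/2, 3/2); t**2*(t + 1) on [3/2, 3); …
undo the shared t-power: t on [0, 1/2); exp(-t/2) on [1/2, 3/2); t + 1 on [3/2, 3); …
summing 4 kernel integrals split by 1/4, 3/4, 3/2 yields ℳ[f](s)
∫ over [0, 1/4) of 8*t**5·t^(s-1) joins the sum
between 1/4 and 3/4 the integrand is 4*t**4*exp(-t)·t^(s-1)
the [3/4, 3/2) slice contributes ∫ 4*t**4*(2*t + 1)·t^(s-1) dt
on [3/2, ∞): add ∫ 4*t**4*exp(-2*t)·t^(s-1) dt

on [0, 1/4): 8*t**5
on [1/4, 3/4): 4*t**4*exp(-t)
on [3/4, 3/2): 4*t**4*(2*t + 1)
on [3/2, oo): 4*t**4*exp(-2*t)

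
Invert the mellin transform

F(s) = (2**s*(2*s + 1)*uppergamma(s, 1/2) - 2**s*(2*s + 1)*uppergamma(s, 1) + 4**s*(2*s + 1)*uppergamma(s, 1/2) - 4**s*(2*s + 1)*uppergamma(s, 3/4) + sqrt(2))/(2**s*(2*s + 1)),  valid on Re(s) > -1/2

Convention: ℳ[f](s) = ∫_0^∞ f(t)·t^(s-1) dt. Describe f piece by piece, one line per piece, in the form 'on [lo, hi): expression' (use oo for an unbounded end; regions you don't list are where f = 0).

on [0, 1/2): sqrt(t)
on [1/2, 1): exp(-t)
on [1, 3/2): exp(-t/2)

along the cuts 1/2, 1, ℳ[f](s) splits into 3 integrals
[0, 1/2) adds the kernel integral of sqrt(t)
on [1/2, 1): add ∫ exp(-t)·t^(s-1) dt
piece [1, 3/2): integrate exp(-t/2) against the kernel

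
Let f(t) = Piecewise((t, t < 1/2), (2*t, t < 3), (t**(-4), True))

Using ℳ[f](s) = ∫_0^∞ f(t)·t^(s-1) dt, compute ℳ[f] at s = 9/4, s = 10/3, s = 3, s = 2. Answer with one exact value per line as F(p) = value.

breakpoints 1/2, 3: one integral from each of the 3 segments
∫ over [0, 1/2) of t·t^(s-1) joins the sum
∫ 2*t·t^(s-1) over [1/2, 3)
piece [3, ∞): integrate t**(-4) against the kernel

F(9/4) = 2**(3/4)*(-63 + 27320*6**(1/4))/3276
F(10/3) = 2**(2/3)*(-3 + 7880*6**(1/3))/416
F(3) = 7837/192
F(2) = 1297/72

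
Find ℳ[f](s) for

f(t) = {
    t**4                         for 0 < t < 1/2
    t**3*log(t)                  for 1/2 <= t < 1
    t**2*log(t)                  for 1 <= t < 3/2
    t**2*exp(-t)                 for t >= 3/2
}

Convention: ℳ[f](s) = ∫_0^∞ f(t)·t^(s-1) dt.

back out the shared t-power: t**2 on [0, 1/2); t*log(t) on [1/2, 1); log(t) on [1, 3/2); …
f breaks at 1/2, 1, 3/2 into 4 integrals to sum
for t in [0, 1/2): the term is ∫ t**4·t^(s-1)
between 1/2 and 1 the integrand is t**3*log(t)·t^(s-1)
on [1, 3/2): add ∫ t**2*log(t)·t^(s-1) dt
over [3/2, ∞), the kernel integral of t**2*exp(-t) enters the sum

(16*2**s*(s + 2)**2*(s + 4)*(2*s + (s + 2)**2 + 5)*uppergamma(s + 2, 3/2) - 16*2**s*(s + 2)**2*(s + 4) + 16*2**s*(s + 4)*(2*s + (s + 2)**2 + 5) + 3**s*(s + 2)*(s + 4)*(-36*log(2) + 36*log(3))*(2*s + (s + 2)**2 + 5) - 36*3**s*(s + 4)*(2*s + (s + 2)**2 + 5) + (s + 2)**3*(s + 4)*log(4) + (s + 2)**2*(s + 4)*log(4) + 2*(s + 2)**2*(s + 4) + (s + 2)**2*(2*s + (s + 2)**2 + 5))/(16*2**s*(s + 2)**2*(s + 4)*(2*s + (s + 2)**2 + 5))
  Re(s) > -4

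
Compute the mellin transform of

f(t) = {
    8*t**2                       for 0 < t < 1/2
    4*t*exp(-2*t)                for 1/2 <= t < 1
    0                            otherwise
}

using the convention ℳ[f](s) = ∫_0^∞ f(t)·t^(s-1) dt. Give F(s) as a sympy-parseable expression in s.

the shared t-power comes off first: 8*t**3 on [0, 1/2); 4*t**2*exp(-2*t) on [1/2, 1)
undo the common scale on t: t**3 on [0, 1); t**2*exp(-t) on [1, 2)
the shared t-power comes off first: t on [0, 1); exp(-t) on [1, 2)
breakpoints 1/2: one integral from each of the 2 segments
over [0, 1/2), the kernel integral of 8*t**2 enters the sum
∫ 4*t*exp(-2*t)·t^(s-1) over [1/2, 1)

2**(1 - s)*((s + 2)*uppergamma(s + 1, 1) - (s + 2)*uppergamma(s + 1, 2) + 1)/(s + 2)
  Re(s) > -2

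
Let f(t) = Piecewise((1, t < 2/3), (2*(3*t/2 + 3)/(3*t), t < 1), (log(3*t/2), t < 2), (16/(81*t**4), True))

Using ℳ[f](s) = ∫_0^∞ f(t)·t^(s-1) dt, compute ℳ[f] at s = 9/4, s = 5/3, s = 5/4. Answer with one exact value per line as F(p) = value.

F(9/4) = -16*2**(1/4)*3**(3/4)/45 - 16*2**(1/4)/21 - 4*log(3)/9 + 4*log(2)/9 + 908/405 + 16*2**(1/4)*log(3)/9
F(5/3) = -2**(2/3)*3**(1/3) - 3352*2**(2/3)/4725 + log(2**(3/5)*3**(-3/5 + 6*2**(2/3)/5)) + 99/25
F(5/4) = -8*2**(1/4)*3**(3/4)/3 - 28312*2**(1/4)/22275 - 4*log(3)/5 + 4*log(2)/5 + 8*2**(1/4)*log(3)/5 + 236/25

strip the common scale on t: 1 on [0, 1); (t + 3)/t on [1, 3/2); log(t) on [3/2, 3); …
invert the shared t-power to get t on [0, 1); t + 3 on [1, 3/2); t*log(t) on [3/2, 3); …
breakpoints 2/3, 1, 2: one integral from each of the 4 segments
between 0 and 2/3 the integrand is 1·t^(s-1)
segment [2/3, 1) carries 2*(3*t/2 + 3)/(3*t); integrate it
segment [1, 2) carries log(3*t/2); integrate it
∫ 16/(81*t**4)·t^(s-1) over [2, ∞)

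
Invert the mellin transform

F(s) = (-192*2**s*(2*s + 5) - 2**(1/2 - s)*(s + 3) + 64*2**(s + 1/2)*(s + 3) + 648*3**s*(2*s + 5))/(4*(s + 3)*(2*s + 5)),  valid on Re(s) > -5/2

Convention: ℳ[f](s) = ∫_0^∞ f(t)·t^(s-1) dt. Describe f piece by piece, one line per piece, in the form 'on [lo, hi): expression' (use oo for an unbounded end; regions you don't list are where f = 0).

on [0, 1/2): t**(5/2)
on [1/2, 2): 2*t**(5/2)
on [2, 3): 6*t**3

cuts at 1/2, 2: linearity sums the 3 kernel integrals
between 0 and 1/2 the integrand is t**(5/2)·t^(s-1)
between 1/2 and 2 the integrand is 2*t**(5/2)·t^(s-1)
for t in [2, 3): the term is ∫ 6*t**3·t^(s-1)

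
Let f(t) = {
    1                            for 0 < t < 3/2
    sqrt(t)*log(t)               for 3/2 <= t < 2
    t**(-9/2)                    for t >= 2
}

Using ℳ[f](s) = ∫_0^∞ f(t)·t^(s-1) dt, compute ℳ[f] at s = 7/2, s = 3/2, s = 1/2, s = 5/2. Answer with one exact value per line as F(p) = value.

reversing the shared t-power: 1/sqrt(t) on [0, 3/2); log(t) on [3/2, 2); t**(-5) on [2, ∞)
the shared t-power comes off first: sqrt(t) on [0, 3/2); t*log(t) on [3/2, 2); t**(-4) on [2, ∞)
treat the 3 regions marked off by 3/2, 2 separately and sum
on [0, 3/2): add ∫ 1·t^(s-1) dt
for t in [3/2, 2): the term is ∫ sqrt(t)*log(t)·t^(s-1)
between 2 and ∞ the integrand is t**(-9/2)·t^(s-1)

F(7/2) = -81*log(3)/64 - 47/256 + 27*sqrt(6)/56 + 337*log(2)/64
F(3/2) = -9*log(3)/8 - 19/48 + sqrt(6)/2 + 25*log(2)/8
F(1/2) = -31/64 + log(8*sqrt(6)/9) + sqrt(6)
F(5/2) = -9*log(3)/8 - 7/18 + 9*sqrt(6)/20 + 91*log(2)/24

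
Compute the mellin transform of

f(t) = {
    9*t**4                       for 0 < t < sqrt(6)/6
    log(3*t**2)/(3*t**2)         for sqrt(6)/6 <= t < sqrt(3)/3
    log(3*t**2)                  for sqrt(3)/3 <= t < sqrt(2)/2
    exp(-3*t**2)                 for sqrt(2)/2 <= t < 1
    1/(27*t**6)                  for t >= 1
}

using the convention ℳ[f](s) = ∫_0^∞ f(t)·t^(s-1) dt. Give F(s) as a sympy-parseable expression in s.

(27*2**(s/2)*s**2*(s/2 - 3)*(s/2 + 2)*(s**2/4 - s + 1)*uppergamma(s/2, 3/2) - 27*2**(s/2)*s**2*(s/2 - 3)*(s/2 + 2)*(s**2/4 - s + 1)*uppergamma(s/2, 3) - 27*2**(s/2)*s**2*(s/2 - 3)*(s/2 + 2) + 108*2**(s/2)*(s/2 - 3)*(s/2 + 2)*(s**2/4 - s + 1) - 54*3**(s/2)*s*(s/2 - 3)*(s/2 + 2)*(s**2/4 - s + 1)*log(2) + 54*3**(s/2)*s*(s/2 - 3)*(s/2 + 2)*(s**2/4 - s + 1)*log(3) - 108*3**(s/2)*(s/2 - 3)*(s/2 + 2)*(s**2/4 - s + 1) - 6**(s/2)*s**2*(s/2 + 2)*(s**2/4 - s + 1) + 27*s**3*(s/2 - 3)*(s/2 + 2)*log(2) - 54*s**2*(s/2 - 3)*(s/2 + 2)*log(2) + 54*s**2*(s/2 - 3)*(s/2 + 2) + 27*s**2*(s/2 - 3)*(s**2/4 - s + 1)/4)/(54*6**(s/2)*s**2*(s/2 - 3)*(s/2 + 2)*(s**2/4 - s + 1))
  -4 < Re(s) < 6

the power substitution comes off first: 9*t**2 on [0, 1/6); log(3*t)/(3*t) on [1/6, 1/3); log(3*t) on [1/3, 1/2); …
reversing the common scale on t: t**2 on [0, 1/2); log(t)/t on [1/2, 1); log(t) on [1, 3/2); …
breakpoints sqrt(6)/6, sqrt(3)/3, sqrt(2)/2, 1: one integral from each of the 5 segments
on [0, sqrt(6)/6) integrate f = 9*t**4 against the kernel
[sqrt(6)/6, sqrt(3)/3) adds the kernel integral of log(3*t**2)/(3*t**2)
over [sqrt(3)/3, sqrt(2)/2), the kernel integral of log(3*t**2) enters the sum
on [sqrt(2)/2, 1): add ∫ exp(-3*t**2)·t^(s-1) dt
segment [1, ∞) carries 1/(27*t**6); integrate it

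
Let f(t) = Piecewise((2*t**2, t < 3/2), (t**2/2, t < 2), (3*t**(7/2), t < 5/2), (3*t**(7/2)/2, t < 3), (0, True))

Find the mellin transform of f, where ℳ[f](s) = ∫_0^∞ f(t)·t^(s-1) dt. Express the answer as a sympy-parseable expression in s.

decompose at 3/2, 2, 5/2; ℳ[f](s) sums the 4 pieces' integrals
for t in [0, 3/2): the term is ∫ 2*t**2·t^(s-1)
on [3/2, 2): add ∫ t**2/2·t^(s-1) dt
piece [2, 5/2): integrate 3*t**(7/2) against the kernel
over [5/2, 3), the kernel integral of 3*t**(7/2)/2 enters the sum

(2**(s + 2)*(2*s + 7) - 12*2**(s + 7/2)*(s + 2) + 6*3**(s + 7/2)*(s + 2) + 3*(3/2)**(s + 2)*(2*s + 7) + 6*(5/2)**(s + 7/2)*(s + 2))/(2*(s + 2)*(2*s + 7))
  Re(s) > -2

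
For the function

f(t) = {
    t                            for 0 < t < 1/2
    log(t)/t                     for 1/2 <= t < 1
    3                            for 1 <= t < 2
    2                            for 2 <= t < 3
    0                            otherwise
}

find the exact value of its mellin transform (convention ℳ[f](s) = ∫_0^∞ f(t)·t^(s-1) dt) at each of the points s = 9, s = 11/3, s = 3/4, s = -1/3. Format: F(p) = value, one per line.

breakpoints 1/2, 1, 2: one integral from each of the 4 segments
for t in [0, 1/2): the term is ∫ t·t^(s-1)
∫ over [1/2, 1) of log(t)/t·t^(s-1) joins the sum
∫ over [1, 2) of 3·t^(s-1) joins the sum
[2, 3) adds the kernel integral of 2

F(9) = log(2)/2048 + 3266548597/737280
F(11/3) = -675/704 + 87*2**(1/3)/3584 + 3*2**(1/3)*log(2)/64 + 24*2**(2/3)/11 + 162*3**(2/3)/11
F(3/4) = 2**(1/4)*(-210*2**(3/4) - 84*log(2) + 28*sqrt(2) + 28*6**(3/4) + 339)/21
F(-1/3) = 2**(1/3)*(-32*6**(2/3) - 48*2**(1/3) - 48*log(2) + 60 + 135*2**(2/3))/32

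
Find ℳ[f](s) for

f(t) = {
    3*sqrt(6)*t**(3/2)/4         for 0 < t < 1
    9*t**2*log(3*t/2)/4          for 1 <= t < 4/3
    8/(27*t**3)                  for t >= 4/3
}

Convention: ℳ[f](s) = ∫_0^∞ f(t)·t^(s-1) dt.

(32*2**(2*s)*(s - 3)*(s + 1)*(2*s + 3)*log(2) - 32*2**(2*s)*(s - 3)*(2*s + 3) + 32*2**(2*s)*(s - 3)*(2*s + 3)*log(2) - 2**(2*s)*(2*s + 3)*(2*s + (s + 1)**2 + 3) + 3**s*(s - 3)*(s + 1)*(2*s + 3)*(-18*log(3) + 18*log(2)) + 3**s*(s - 3)*(2*s + 3)*(-18*log(3) + 18*log(2)) + 18*3**s*(s - 3)*(2*s + 3) + 12*3**s*sqrt(6)*(s - 3)*(2*s + (s + 1)**2 + 3))/(8*3**s*(s - 3)*(2*s + 3)*(2*s + (s + 1)**2 + 3))
  -3/2 < Re(s) < 3

undo the common scale on t: t**(3/2) on [0, 3/2); t**2*log(t) on [3/2, 2); t**(-3) on [2, ∞)
invert the shared t-power to get sqrt(t) on [0, 3/2); t*log(t) on [3/2, 2); t**(-4) on [2, ∞)
slice at 1, 4/3, transform all 3 pieces, and sum them
segment [0, 1) carries 3*sqrt(6)*t**(3/2)/4; integrate it
[1, 4/3) adds the kernel integral of 9*t**2*log(3*t/2)/4
piece [4/3, ∞): integrate 8/(27*t**3) against the kernel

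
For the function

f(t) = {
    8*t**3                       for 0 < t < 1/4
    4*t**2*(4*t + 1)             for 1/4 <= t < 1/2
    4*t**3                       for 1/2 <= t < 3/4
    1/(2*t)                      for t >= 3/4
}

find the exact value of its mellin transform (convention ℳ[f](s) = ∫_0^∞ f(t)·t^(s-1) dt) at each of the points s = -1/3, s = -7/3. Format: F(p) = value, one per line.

remove the common scale on t first: t**3 on [0, 1/2); t**2*(2*t + 1) on [1/2, 1); t**3/2 on [1, 3/2); …
reversing the shared t-power: t on [0, 1/2); 2*t + 1 on [1/2, 1); t/2 on [1, 3/2); …
split f at 1/4, 1/2, 3/4: ℳ[f](s) collects 4 kernel integrals
for t in [0, 1/4): the term is ∫ 8*t**3·t^(s-1)
on [1/4, 1/2): add ∫ 4*t**2*(4*t + 1)·t^(s-1) dt
segment [1/2, 3/4) carries 4*t**3; integrate it
∫ 1/(2*t)·t^(s-1) over [3/4, ∞)

F(-1/3) = 2**(2/3)*(-378 + 725*3**(2/3) + 1116*2**(2/3))/1920
F(-7/3) = 2**(2/3)*(-405*2**(2/3) + 437*3**(2/3) + 2430)/270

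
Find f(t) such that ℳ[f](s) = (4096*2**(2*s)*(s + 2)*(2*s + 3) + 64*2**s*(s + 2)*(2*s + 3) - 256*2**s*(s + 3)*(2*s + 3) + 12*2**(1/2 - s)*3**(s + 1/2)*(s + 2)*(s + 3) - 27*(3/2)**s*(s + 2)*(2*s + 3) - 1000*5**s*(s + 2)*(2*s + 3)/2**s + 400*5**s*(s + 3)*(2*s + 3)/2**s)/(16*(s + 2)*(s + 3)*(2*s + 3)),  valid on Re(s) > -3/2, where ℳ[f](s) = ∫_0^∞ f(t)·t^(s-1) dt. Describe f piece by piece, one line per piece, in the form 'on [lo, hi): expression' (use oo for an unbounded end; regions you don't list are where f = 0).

split f at 3/2, 2, 5/2: ℳ[f](s) collects 4 kernel integrals
∫ t**(3/2)/2·t^(s-1) over [0, 3/2)
on [3/2, 2) integrate f = t**3/2 against the kernel
∫ 4*t**2·t^(s-1) over [2, 5/2)
on [5/2, 4): add ∫ 4*t**3·t^(s-1) dt

on [0, 3/2): t**(3/2)/2
on [3/2, 2): t**3/2
on [2, 5/2): 4*t**2
on [5/2, 4): 4*t**3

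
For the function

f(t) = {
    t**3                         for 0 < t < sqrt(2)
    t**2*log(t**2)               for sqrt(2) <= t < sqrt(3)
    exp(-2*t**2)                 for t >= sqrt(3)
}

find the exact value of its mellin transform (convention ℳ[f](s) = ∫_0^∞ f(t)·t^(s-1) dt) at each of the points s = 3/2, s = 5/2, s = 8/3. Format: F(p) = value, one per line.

reversing the shared t-power: t on [0, sqrt(2)); log(t**2) on [sqrt(2), sqrt(3)); exp(-2*t**2)/t**2 on [sqrt(3), ∞)
remove the power substitution first: sqrt(t) on [0, 2); log(t) on [2, 3); exp(-2*t)/t on [3, ∞)
the shared t-power comes off first: t**(3/2) on [0, 2); t*log(t) on [2, 3); exp(-2*t) on [3, ∞)
the 3 pieces separated at sqrt(2), sqrt(3) each add one integral
the [0, sqrt(2)) slice contributes ∫ t**3·t^(s-1) dt
for t in [sqrt(2), sqrt(3)): the term is ∫ t**2*log(t**2)·t^(s-1)
segment [sqrt(3), ∞) carries exp(-2*t**2); integrate it

F(3/2) = -24*3**(3/4)/49 - 4*2**(3/4)*log(2)/7 + 2**(1/4)*uppergamma(3/4, 6)/4 + 16*2**(3/4)/49 + 8*2**(1/4)/9 + 6*3**(3/4)*log(3)/7
F(5/2) = -8*3**(1/4)/9 + 2**(3/4)*uppergamma(5/4, 6)/8 + 32*2**(1/4)/81 + 8*2**(3/4)/11 + log(3**(2*3**(1/4))/2**(8*2**(1/4)/9))
F(8/3) = -81*3**(1/3)/98 - 6*2**(1/3)*log(2)/7 + 2**(2/3)*uppergamma(4/3, 6)/8 + 18*2**(1/3)/49 + 12*2**(5/6)/17 + 27*3**(1/3)*log(3)/14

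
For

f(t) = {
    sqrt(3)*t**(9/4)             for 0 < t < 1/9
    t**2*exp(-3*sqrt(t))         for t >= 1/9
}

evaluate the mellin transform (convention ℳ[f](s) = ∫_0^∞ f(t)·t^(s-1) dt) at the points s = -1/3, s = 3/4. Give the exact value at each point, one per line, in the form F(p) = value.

F(-1/3) = 2*3**(2/3)*(6 + 23*uppergamma(10/3, 1))/1863
F(3/4) = sqrt(3)*(E*(16 + 2835*sqrt(pi)*erfc(1)) + 11490)*exp(-1)/34992

strip the shared t-power: sqrt(3)*t**(1/4) on [0, 1/9); exp(-3*sqrt(t)) on [1/9, ∞)
the power substitution comes off first: sqrt(3)*sqrt(t) on [0, 1/3); exp(-3*t) on [1/3, ∞)
invert the common scale on t to get sqrt(t) on [0, 1); exp(-t) on [1, ∞)
decompose at 1/9; ℳ[f](s) sums the 2 pieces' integrals
[0, 1/9) adds the kernel integral of sqrt(3)*t**(9/4)
∫ t**2*exp(-3*sqrt(t))·t^(s-1) over [1/9, ∞)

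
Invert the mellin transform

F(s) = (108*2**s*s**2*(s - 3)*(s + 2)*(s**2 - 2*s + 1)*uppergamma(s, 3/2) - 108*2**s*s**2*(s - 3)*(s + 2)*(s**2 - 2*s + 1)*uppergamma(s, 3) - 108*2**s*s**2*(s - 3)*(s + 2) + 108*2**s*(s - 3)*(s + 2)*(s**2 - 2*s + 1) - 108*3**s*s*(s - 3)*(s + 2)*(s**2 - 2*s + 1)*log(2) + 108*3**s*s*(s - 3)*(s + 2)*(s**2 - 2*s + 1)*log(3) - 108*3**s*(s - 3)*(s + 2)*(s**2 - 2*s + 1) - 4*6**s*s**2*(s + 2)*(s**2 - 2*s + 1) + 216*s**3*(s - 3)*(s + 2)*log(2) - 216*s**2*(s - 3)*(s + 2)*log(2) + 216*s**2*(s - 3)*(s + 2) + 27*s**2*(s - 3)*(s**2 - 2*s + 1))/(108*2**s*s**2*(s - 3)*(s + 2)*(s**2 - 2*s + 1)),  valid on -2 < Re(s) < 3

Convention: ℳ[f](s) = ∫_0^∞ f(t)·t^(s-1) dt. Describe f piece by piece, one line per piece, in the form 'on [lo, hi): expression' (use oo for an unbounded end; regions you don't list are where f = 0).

on [0, 1/2): t**2
on [1/2, 1): log(t)/t
on [1, 3/2): log(t)
on [3/2, 3): exp(-t)
on [3, oo): t**(-3)

slice at 1/2, 1, 3/2, 3, transform all 5 pieces, and sum them
[0, 1/2) adds the kernel integral of t**2
[1/2, 1) adds the kernel integral of log(t)/t
between 1 and 3/2 the integrand is log(t)·t^(s-1)
over [3/2, 3), the kernel integral of exp(-t) enters the sum
∫ over [3, ∞) of t**(-3)·t^(s-1) joins the sum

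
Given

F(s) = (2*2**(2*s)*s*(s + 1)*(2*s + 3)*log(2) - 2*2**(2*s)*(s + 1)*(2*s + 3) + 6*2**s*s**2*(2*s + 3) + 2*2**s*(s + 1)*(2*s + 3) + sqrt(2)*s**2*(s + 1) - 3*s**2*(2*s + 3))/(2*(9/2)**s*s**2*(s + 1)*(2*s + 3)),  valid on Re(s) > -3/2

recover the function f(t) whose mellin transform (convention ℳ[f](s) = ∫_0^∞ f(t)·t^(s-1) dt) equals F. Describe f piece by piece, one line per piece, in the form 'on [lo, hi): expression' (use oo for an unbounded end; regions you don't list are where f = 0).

strip the common scale on t: 3*sqrt(6)*t**(3/2)/4 on [0, 1/3); 9*t/2 on [1/3, 2/3); log(3*t/2) on [2/3, 4/3)
back out the common scale on t: t**(3/2) on [0, 1/2); 3*t on [1/2, 1); log(t) on [1, 2)
f breaks at 2/9, 4/9 into 3 integrals to sum
on [0, 2/9): add ∫ 27*t**(3/2)/8·t^(s-1) dt
between 2/9 and 4/9 the integrand is 27*t/4·t^(s-1)
∫ over [4/9, 8/9) of log(9*t/4)·t^(s-1) joins the sum

on [0, 2/9): 27*t**(3/2)/8
on [2/9, 4/9): 27*t/4
on [4/9, 8/9): log(9*t/4)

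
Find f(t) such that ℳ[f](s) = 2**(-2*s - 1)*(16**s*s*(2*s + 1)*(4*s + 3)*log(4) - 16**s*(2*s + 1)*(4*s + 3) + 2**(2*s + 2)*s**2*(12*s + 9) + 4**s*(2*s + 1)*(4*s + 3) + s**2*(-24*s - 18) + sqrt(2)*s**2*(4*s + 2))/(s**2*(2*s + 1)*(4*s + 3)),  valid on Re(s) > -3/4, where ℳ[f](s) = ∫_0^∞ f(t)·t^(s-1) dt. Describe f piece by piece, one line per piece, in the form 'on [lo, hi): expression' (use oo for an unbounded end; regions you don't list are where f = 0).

back out the power substitution: t**(3/2) on [0, 1/2); 3*t on [1/2, 1); log(t) on [1, 2)
split f at 1/4, 1: ℳ[f](s) collects 3 kernel integrals
∫ over [0, 1/4) of t**(3/4)·t^(s-1) joins the sum
the [1/4, 1) slice contributes ∫ 3*sqrt(t)·t^(s-1) dt
over [1, 4), the kernel integral of log(sqrt(t)) enters the sum

on [0, 1/4): t**(3/4)
on [1/4, 1): 3*sqrt(t)
on [1, 4): log(sqrt(t))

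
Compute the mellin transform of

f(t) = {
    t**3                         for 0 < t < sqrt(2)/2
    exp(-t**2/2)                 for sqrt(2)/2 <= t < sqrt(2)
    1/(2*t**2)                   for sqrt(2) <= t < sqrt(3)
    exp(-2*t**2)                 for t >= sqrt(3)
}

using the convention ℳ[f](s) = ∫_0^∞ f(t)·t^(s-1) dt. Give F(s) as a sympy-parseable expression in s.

remove the power substitution first: t**(3/2) on [0, 1/2); exp(-t/2) on [1/2, 2); 1/(2*t) on [2, 3); …
slice at sqrt(2)/2, sqrt(2), sqrt(3), transform all 4 pieces, and sum them
between 0 and sqrt(2)/2 the integrand is t**3·t^(s-1)
for t in [sqrt(2)/2, sqrt(2)): the term is ∫ exp(-t**2/2)·t^(s-1)
∫ 1/(2*t**2)·t^(s-1) over [sqrt(2), sqrt(3))
[sqrt(3), ∞) adds the kernel integral of exp(-2*t**2)

(sqrt(3)/6)**s*(-6*2**s*6**(s/2)*(s - 2)*(s + 3)*uppergamma(s/2, 1) + 6*6**(s/2)*(s - 2)*(s + 3)*uppergamma(s/2, 6) + 3*sqrt(2)*6**(s/2)*(s - 2) + 2*6**s*(s + 3) + 6*(2*sqrt(6))**s*(s - 2)*(s + 3)*uppergamma(s/2, 1/4) - 3*(2*sqrt(6))**s*(s + 3))/(12*(s - 2)*(s + 3))
  Re(s) > -3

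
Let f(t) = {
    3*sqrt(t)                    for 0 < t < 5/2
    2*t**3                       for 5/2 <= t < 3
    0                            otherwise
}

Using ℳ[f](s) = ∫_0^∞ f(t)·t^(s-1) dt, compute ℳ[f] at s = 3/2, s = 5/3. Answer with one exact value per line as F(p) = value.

F(3/2) = -625*sqrt(10)/72 + 75/8 + 36*sqrt(3)
F(5/3) = -1875*2**(1/3)*5**(2/3)/224 + 225*2**(5/6)*5**(1/6)/52 + 243*3**(2/3)/7

decompose at 5/2; ℳ[f](s) sums the 2 pieces' integrals
on [0, 5/2) integrate f = 3*sqrt(t) against the kernel
∫ over [5/2, 3) of 2*t**3·t^(s-1) joins the sum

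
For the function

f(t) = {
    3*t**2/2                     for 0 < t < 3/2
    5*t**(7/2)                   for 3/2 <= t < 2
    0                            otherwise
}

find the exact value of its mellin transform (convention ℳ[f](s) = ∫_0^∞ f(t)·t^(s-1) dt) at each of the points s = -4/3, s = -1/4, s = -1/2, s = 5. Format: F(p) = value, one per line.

split f at 3/2: ℳ[f](s) collects 2 kernel integrals
piece [0, 3/2): integrate 3*t**2/2 against the kernel
∫ 5*t**(7/2)·t^(s-1) over [3/2, 2)

F(-4/3) = -135*2**(5/6)*3**(1/6)/52 + 9*2**(1/3)*3**(2/3)/8 + 120*2**(1/6)/13
F(-1/4) = 2**(1/4)*(-945*sqrt(2)*3**(1/4) + 234*3**(3/4) + 4480)/364
F(-1/2) = 3*sqrt(6)/4 + 185/24
F(5) = -32805*sqrt(6)/4352 + 6561/1792 + 2560*sqrt(2)/17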